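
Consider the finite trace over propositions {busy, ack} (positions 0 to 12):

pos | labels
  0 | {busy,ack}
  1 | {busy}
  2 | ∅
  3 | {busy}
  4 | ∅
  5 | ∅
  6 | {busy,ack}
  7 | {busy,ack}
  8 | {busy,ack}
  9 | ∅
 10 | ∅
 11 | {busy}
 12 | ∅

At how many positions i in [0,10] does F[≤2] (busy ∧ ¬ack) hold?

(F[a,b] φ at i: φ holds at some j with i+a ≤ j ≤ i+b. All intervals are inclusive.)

Evaluate at each i in [0,10]:
  i=0: ✓ (witness j=1)
  i=1: ✓ (witness j=1)
  i=2: ✓ (witness j=3)
  i=3: ✓ (witness j=3)
  i=4: ✗ (none in [4,6])
  i=5: ✗ (none in [5,7])
  i=6: ✗ (none in [6,8])
  i=7: ✗ (none in [7,9])
  i=8: ✗ (none in [8,10])
  i=9: ✓ (witness j=11)
  i=10: ✓ (witness j=11)
Positions where it holds: {0, 1, 2, 3, 9, 10} → 6.

6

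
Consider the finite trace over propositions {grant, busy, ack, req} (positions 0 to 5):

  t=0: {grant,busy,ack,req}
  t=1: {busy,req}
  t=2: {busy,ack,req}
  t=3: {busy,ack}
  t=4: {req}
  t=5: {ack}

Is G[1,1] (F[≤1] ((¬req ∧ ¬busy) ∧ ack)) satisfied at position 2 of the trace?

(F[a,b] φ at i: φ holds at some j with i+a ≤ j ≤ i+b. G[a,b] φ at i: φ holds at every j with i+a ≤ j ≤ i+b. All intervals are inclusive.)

Does not hold

Check F[≤1] ((¬req ∧ ¬busy) ∧ ack) at every j in [3,3]:
  j=3: fails (none in [3,4])
Fails at j=3 → formula fails.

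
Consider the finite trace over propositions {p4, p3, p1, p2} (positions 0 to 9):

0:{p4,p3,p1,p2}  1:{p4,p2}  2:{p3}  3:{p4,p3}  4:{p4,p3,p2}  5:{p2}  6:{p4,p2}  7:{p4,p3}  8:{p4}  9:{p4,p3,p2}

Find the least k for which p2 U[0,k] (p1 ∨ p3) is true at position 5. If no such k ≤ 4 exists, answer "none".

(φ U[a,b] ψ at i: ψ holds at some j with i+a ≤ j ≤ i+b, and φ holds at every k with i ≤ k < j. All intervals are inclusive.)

2

Need earliest j ≥ 5 with (p1 ∨ p3), and p2 at every k in [5,j-1].
  j=5: rhs fails.
  j=6: rhs fails.
  j=7: rhs holds; lhs holds on [5,6]. k = 2.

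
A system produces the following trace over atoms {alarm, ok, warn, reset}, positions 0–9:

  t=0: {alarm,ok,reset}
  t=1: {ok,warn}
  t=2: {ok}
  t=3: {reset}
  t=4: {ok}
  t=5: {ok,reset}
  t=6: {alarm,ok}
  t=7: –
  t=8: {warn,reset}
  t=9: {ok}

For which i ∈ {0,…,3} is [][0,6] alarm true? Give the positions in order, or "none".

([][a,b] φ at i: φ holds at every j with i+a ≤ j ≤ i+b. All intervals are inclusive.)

Evaluate at each i in [0,3]:
  i=0: ✗ (fails at j=1)
  i=1: ✗ (fails at j=1)
  i=2: ✗ (fails at j=2)
  i=3: ✗ (fails at j=3)

none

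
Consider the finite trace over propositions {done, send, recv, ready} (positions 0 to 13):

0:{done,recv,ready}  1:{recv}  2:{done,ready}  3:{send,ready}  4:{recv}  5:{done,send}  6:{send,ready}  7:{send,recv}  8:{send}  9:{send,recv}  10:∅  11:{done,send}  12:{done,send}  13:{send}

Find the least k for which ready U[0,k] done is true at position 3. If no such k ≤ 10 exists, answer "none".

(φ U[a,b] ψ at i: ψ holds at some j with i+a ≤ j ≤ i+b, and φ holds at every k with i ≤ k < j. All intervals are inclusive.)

none

Need earliest j ≥ 3 with done, and ready at every k in [3,j-1].
  j=3: rhs fails.
  j=4: rhs fails.
  j=5: rhs holds but lhs fails at k=4.
  j=6: rhs fails.
  j=7: rhs fails.
  j=8: rhs fails.
  j=9: rhs fails.
  j=10: rhs fails.
  j=11: rhs holds but lhs fails at k=4.
  j=12: rhs holds but lhs fails at k=4.
  j=13: rhs fails.
No witness within the range → none.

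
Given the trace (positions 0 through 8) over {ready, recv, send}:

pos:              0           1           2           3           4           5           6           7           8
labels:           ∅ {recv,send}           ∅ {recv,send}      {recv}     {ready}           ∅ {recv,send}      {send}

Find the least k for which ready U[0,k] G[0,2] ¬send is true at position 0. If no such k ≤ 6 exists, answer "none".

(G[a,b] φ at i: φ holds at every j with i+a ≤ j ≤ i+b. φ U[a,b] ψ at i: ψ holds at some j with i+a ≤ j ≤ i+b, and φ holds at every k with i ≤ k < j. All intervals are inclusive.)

none

Need earliest j ≥ 0 with G[0,2] ¬send, and ready at every k in [0,j-1].
  j=0: rhs fails.
  j=1: rhs fails.
  j=2: rhs fails.
  j=3: rhs fails.
  j=4: rhs holds but lhs fails at k=0.
  j=5: rhs fails.
  j=6: rhs fails.
No witness within the range → none.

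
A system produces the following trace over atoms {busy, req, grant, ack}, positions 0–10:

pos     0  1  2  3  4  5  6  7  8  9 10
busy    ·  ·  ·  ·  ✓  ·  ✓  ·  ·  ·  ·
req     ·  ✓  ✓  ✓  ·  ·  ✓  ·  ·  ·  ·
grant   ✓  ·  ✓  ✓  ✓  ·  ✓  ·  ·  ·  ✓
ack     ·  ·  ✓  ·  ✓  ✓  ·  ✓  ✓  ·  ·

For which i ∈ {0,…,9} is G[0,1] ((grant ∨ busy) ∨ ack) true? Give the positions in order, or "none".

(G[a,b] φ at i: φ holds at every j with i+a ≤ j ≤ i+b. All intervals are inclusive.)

2, 3, 4, 5, 6, 7

Evaluate at each i in [0,9]:
  i=0: ✗ (fails at j=1)
  i=1: ✗ (fails at j=1)
  i=2: ✓ (all of [2,3])
  i=3: ✓ (all of [3,4])
  i=4: ✓ (all of [4,5])
  i=5: ✓ (all of [5,6])
  i=6: ✓ (all of [6,7])
  i=7: ✓ (all of [7,8])
  i=8: ✗ (fails at j=9)
  i=9: ✗ (fails at j=9)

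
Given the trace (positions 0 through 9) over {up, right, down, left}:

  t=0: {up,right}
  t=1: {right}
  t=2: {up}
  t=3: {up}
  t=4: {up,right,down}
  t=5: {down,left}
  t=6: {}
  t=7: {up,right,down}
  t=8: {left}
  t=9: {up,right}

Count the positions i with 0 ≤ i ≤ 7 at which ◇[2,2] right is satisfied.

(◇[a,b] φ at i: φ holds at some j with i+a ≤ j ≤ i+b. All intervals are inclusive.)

Evaluate at each i in [0,7]:
  i=0: ✗ (none in [2,2])
  i=1: ✗ (none in [3,3])
  i=2: ✓ (witness j=4)
  i=3: ✗ (none in [5,5])
  i=4: ✗ (none in [6,6])
  i=5: ✓ (witness j=7)
  i=6: ✗ (none in [8,8])
  i=7: ✓ (witness j=9)
Positions where it holds: {2, 5, 7} → 3.

3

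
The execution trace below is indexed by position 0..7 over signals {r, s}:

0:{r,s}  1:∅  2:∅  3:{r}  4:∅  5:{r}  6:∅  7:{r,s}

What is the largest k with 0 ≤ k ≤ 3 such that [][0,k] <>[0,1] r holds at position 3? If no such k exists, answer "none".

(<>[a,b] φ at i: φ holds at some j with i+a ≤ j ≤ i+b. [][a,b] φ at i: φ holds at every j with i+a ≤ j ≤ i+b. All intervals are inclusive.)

3

<>[0,1] r must hold from j=3 onward; find where it first fails.
  j=3: holds
  j=4: holds
  j=5: holds
  j=6: holds
Holds through j=6; largest k = 3.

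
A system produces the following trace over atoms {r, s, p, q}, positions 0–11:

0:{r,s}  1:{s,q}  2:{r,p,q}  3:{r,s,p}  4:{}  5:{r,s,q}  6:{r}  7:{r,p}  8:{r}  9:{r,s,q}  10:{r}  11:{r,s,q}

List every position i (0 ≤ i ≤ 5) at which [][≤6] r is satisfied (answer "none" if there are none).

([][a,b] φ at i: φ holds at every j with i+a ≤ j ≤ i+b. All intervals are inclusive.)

5

Evaluate at each i in [0,5]:
  i=0: ✗ (fails at j=1)
  i=1: ✗ (fails at j=1)
  i=2: ✗ (fails at j=4)
  i=3: ✗ (fails at j=4)
  i=4: ✗ (fails at j=4)
  i=5: ✓ (all of [5,11])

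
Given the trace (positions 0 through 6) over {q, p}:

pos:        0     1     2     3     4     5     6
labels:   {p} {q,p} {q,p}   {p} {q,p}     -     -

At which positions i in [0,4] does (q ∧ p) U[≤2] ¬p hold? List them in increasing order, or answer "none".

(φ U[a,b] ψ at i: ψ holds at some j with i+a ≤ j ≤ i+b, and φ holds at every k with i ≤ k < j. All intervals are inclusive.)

4

Evaluate at each i in [0,4]:
  i=0: ✗ (no rhs in [0,2])
  i=1: ✗ (no rhs in [1,3])
  i=2: ✗ (no rhs in [2,4])
  i=3: ✗ (lhs fails at k=3 before rhs at j=5)
  i=4: ✓ (rhs at j=5; lhs holds on [4,4])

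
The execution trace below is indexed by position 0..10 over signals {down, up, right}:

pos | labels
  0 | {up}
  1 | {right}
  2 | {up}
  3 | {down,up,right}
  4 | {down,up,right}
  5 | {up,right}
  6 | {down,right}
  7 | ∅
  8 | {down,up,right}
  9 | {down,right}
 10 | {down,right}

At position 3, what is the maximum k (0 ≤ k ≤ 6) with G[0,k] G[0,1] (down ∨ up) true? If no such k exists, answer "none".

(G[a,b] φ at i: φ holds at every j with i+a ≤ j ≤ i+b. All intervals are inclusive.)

G[0,1] (down ∨ up) must hold from j=3 onward; find where it first fails.
  j=3: holds
  j=4: holds
  j=5: holds
  j=6: fails
Holds on [3,5], so largest k = 2.

2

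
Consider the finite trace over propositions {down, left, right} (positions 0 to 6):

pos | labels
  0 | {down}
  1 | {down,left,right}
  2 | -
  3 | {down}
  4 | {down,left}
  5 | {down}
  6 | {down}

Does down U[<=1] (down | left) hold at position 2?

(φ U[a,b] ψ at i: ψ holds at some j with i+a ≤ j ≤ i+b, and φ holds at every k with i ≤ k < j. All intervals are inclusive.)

False

Need some j in [2,3] with (down | left), and down at every k in [2,j-1].
  j=2: (down | left) false.
  j=3: (down | left) holds, but down fails at k=2 → not this j.
No j in the window works → until fails.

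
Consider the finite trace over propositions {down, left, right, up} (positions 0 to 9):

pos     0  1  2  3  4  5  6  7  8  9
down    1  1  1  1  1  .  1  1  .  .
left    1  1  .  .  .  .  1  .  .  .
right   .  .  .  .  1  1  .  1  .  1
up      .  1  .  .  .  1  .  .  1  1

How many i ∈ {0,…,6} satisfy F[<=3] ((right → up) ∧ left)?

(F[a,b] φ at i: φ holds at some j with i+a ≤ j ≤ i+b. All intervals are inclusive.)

Evaluate at each i in [0,6]:
  i=0: ✓ (witness j=0)
  i=1: ✓ (witness j=1)
  i=2: ✗ (none in [2,5])
  i=3: ✓ (witness j=6)
  i=4: ✓ (witness j=6)
  i=5: ✓ (witness j=6)
  i=6: ✓ (witness j=6)
Positions where it holds: {0, 1, 3, 4, 5, 6} → 6.

6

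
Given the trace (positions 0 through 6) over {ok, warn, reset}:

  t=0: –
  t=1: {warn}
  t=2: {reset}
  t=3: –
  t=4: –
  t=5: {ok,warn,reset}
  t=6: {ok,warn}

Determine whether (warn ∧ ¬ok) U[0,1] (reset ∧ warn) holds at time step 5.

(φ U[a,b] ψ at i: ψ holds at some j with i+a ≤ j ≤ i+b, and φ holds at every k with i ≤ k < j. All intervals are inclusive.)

Need some j in [5,6] with (reset ∧ warn), and (warn ∧ ¬ok) at every k in [5,j-1].
  j=5: (reset ∧ warn) holds; no prefix to check → satisfied.

Yes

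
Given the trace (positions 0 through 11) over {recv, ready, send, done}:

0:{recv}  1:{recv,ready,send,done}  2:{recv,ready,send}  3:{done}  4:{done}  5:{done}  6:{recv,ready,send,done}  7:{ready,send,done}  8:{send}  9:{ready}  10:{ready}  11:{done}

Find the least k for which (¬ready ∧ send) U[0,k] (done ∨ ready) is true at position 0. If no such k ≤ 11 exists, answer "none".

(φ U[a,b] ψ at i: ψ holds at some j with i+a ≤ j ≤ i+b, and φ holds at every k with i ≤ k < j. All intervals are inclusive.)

none

Need earliest j ≥ 0 with (done ∨ ready), and (¬ready ∧ send) at every k in [0,j-1].
  j=0: rhs fails.
  j=1: rhs holds but lhs fails at k=0.
  j=2: rhs holds but lhs fails at k=0.
  j=3: rhs holds but lhs fails at k=0.
  j=4: rhs holds but lhs fails at k=0.
  j=5: rhs holds but lhs fails at k=0.
  j=6: rhs holds but lhs fails at k=0.
  j=7: rhs holds but lhs fails at k=0.
  j=8: rhs fails.
  j=9: rhs holds but lhs fails at k=0.
  j=10: rhs holds but lhs fails at k=0.
  j=11: rhs holds but lhs fails at k=0.
No witness within the range → none.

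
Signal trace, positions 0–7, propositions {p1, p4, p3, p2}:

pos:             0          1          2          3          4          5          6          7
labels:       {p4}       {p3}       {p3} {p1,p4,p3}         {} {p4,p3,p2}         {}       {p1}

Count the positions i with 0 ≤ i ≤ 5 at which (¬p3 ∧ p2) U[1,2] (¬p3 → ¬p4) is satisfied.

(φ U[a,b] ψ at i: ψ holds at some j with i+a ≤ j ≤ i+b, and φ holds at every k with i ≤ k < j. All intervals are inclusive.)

Evaluate at each i in [0,5]:
  i=0: ✗ (lhs fails at k=0 before rhs at j=1)
  i=1: ✗ (lhs fails at k=1 before rhs at j=2)
  i=2: ✗ (lhs fails at k=2 before rhs at j=3)
  i=3: ✗ (lhs fails at k=3 before rhs at j=4)
  i=4: ✗ (lhs fails at k=4 before rhs at j=5)
  i=5: ✗ (lhs fails at k=5 before rhs at j=6)
Positions where it holds: {} → 0.

0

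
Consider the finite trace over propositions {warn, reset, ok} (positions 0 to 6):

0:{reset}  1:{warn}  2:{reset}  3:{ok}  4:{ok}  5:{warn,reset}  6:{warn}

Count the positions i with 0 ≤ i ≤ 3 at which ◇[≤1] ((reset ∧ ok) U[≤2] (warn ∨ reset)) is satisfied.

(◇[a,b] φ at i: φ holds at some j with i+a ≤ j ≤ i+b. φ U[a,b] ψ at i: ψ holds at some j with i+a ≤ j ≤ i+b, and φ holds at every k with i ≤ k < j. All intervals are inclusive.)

Evaluate at each i in [0,3]:
  i=0: ✓ (witness j=0)
  i=1: ✓ (witness j=1)
  i=2: ✓ (witness j=2)
  i=3: ✗ (none in [3,4])
Positions where it holds: {0, 1, 2} → 3.

3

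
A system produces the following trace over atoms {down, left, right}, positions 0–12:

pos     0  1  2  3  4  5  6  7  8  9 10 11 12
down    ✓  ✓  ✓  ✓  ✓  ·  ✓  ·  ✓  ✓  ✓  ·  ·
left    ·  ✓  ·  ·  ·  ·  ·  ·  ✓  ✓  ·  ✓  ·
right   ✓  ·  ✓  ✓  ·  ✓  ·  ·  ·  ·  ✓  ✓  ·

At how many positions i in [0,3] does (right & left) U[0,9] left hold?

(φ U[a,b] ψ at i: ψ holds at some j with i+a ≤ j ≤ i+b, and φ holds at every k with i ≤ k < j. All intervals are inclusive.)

Evaluate at each i in [0,3]:
  i=0: ✗ (lhs fails at k=0 before rhs at j=1)
  i=1: ✓ (rhs at j=1)
  i=2: ✗ (lhs fails at k=2 before rhs at j=8)
  i=3: ✗ (lhs fails at k=3 before rhs at j=8)
Positions where it holds: {1} → 1.

1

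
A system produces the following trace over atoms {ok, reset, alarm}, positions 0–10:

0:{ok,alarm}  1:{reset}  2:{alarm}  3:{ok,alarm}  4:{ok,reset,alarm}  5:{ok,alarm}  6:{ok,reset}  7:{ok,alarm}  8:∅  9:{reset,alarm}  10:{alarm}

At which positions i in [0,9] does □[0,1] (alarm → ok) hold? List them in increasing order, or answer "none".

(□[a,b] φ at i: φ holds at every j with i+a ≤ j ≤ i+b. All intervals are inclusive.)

Evaluate at each i in [0,9]:
  i=0: ✓ (all of [0,1])
  i=1: ✗ (fails at j=2)
  i=2: ✗ (fails at j=2)
  i=3: ✓ (all of [3,4])
  i=4: ✓ (all of [4,5])
  i=5: ✓ (all of [5,6])
  i=6: ✓ (all of [6,7])
  i=7: ✓ (all of [7,8])
  i=8: ✗ (fails at j=9)
  i=9: ✗ (fails at j=9)

0, 3, 4, 5, 6, 7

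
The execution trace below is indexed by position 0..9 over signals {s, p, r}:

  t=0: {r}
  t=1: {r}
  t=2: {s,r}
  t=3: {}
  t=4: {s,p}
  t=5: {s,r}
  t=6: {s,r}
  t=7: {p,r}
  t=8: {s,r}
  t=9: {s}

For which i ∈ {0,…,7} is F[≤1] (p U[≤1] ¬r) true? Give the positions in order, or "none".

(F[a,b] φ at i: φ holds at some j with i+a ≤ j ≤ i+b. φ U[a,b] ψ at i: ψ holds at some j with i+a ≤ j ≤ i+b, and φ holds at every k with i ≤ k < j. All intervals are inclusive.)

Evaluate at each i in [0,7]:
  i=0: ✗ (none in [0,1])
  i=1: ✗ (none in [1,2])
  i=2: ✓ (witness j=3)
  i=3: ✓ (witness j=3)
  i=4: ✓ (witness j=4)
  i=5: ✗ (none in [5,6])
  i=6: ✗ (none in [6,7])
  i=7: ✗ (none in [7,8])

2, 3, 4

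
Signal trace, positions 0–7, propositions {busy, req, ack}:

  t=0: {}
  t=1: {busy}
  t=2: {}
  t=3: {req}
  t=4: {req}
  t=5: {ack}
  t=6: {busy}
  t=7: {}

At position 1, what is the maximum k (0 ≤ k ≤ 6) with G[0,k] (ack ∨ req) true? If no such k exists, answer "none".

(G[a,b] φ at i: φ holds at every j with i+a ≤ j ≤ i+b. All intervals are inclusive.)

(ack ∨ req) must hold from j=1 onward; find where it first fails.
  j=1: fails → no k works.

none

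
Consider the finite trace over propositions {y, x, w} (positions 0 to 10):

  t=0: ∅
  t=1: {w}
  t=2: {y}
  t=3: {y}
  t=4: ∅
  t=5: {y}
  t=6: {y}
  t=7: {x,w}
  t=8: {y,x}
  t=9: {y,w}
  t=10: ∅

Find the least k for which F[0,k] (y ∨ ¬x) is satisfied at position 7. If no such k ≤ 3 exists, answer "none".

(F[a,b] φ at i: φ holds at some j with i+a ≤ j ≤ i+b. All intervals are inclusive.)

Scan j = 7,8,… for (y ∨ ¬x):
  j=7: fails
  j=8: holds
First hit at j=8, so smallest k = 8-7 = 1.

1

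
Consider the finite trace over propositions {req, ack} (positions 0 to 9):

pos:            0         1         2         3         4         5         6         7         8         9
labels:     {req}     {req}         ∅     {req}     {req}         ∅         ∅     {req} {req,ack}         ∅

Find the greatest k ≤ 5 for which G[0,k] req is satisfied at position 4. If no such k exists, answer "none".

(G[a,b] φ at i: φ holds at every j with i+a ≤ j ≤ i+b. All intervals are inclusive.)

0

req must hold from j=4 onward; find where it first fails.
  j=4: holds
  j=5: fails
Holds on [4,4], so largest k = 0.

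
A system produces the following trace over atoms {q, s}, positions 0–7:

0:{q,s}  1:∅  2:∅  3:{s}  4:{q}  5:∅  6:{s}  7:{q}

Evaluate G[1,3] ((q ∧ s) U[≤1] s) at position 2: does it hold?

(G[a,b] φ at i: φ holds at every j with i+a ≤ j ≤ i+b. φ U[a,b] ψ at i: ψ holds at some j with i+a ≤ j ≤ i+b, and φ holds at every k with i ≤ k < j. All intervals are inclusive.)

No

Check ((q ∧ s) U[≤1] s) at every j in [3,5]:
  j=3: holds
  j=4: fails
  j=5: fails
Fails at j=4 → formula fails.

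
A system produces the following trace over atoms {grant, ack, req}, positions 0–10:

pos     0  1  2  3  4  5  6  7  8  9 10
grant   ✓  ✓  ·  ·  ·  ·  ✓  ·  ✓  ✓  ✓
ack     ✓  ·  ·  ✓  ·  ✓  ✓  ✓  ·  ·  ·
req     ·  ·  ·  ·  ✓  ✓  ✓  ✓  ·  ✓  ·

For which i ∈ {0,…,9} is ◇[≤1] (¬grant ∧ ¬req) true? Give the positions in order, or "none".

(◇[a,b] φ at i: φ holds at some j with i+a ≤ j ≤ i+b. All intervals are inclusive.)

Evaluate at each i in [0,9]:
  i=0: ✗ (none in [0,1])
  i=1: ✓ (witness j=2)
  i=2: ✓ (witness j=2)
  i=3: ✓ (witness j=3)
  i=4: ✗ (none in [4,5])
  i=5: ✗ (none in [5,6])
  i=6: ✗ (none in [6,7])
  i=7: ✗ (none in [7,8])
  i=8: ✗ (none in [8,9])
  i=9: ✗ (none in [9,10])

1, 2, 3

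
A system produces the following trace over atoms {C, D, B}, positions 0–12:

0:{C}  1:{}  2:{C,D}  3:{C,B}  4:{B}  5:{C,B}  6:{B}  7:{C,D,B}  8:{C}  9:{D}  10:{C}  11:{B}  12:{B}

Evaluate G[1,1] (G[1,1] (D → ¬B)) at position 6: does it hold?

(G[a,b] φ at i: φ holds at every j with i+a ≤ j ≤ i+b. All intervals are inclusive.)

Yes

Check G[1,1] (D → ¬B) at every j in [7,7]:
  j=7: holds on [8,8]
All positions satisfy it → formula holds.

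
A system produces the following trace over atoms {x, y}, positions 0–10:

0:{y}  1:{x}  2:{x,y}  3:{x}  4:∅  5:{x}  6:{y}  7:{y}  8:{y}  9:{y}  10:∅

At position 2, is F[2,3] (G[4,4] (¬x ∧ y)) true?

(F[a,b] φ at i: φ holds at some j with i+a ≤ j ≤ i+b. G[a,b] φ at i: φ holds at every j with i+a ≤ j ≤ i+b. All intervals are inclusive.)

Holds

Check G[4,4] (¬x ∧ y) at each j in [4,5]:
  j=4: holds on [8,8]
  j=5: holds on [9,9]
Found at j=4 → formula holds.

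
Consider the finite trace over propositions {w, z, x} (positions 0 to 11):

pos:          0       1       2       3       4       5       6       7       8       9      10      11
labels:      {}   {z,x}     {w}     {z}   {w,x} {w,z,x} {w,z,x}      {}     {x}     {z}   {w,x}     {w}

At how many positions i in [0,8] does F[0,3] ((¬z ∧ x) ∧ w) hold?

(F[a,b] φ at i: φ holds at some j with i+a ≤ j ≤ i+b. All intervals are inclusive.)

Evaluate at each i in [0,8]:
  i=0: ✗ (none in [0,3])
  i=1: ✓ (witness j=4)
  i=2: ✓ (witness j=4)
  i=3: ✓ (witness j=4)
  i=4: ✓ (witness j=4)
  i=5: ✗ (none in [5,8])
  i=6: ✗ (none in [6,9])
  i=7: ✓ (witness j=10)
  i=8: ✓ (witness j=10)
Positions where it holds: {1, 2, 3, 4, 7, 8} → 6.

6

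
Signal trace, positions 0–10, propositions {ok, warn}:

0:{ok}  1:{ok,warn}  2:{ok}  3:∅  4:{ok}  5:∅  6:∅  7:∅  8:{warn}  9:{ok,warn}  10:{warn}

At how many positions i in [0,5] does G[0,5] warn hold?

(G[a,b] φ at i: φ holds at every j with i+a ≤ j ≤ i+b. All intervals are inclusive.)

Evaluate at each i in [0,5]:
  i=0: ✗ (fails at j=0)
  i=1: ✗ (fails at j=2)
  i=2: ✗ (fails at j=2)
  i=3: ✗ (fails at j=3)
  i=4: ✗ (fails at j=4)
  i=5: ✗ (fails at j=5)
Positions where it holds: {} → 0.

0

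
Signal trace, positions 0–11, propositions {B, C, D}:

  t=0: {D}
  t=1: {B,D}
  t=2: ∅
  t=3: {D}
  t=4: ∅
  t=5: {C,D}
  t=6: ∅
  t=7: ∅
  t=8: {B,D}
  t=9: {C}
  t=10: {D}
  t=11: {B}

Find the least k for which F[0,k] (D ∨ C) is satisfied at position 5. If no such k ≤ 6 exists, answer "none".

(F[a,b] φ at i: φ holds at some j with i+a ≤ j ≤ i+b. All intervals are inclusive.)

0

Scan j = 5,6,… for (D ∨ C):
  j=5: holds
First hit at j=5, so smallest k = 5-5 = 0.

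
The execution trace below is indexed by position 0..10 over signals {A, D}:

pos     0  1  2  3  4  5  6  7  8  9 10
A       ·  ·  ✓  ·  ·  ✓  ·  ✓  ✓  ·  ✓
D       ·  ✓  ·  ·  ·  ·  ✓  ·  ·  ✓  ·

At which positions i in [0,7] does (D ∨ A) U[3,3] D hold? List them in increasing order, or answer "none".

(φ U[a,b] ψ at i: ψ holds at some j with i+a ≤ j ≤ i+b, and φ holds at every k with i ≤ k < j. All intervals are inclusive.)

6

Evaluate at each i in [0,7]:
  i=0: ✗ (no rhs in [3,3])
  i=1: ✗ (no rhs in [4,4])
  i=2: ✗ (no rhs in [5,5])
  i=3: ✗ (lhs fails at k=3 before rhs at j=6)
  i=4: ✗ (no rhs in [7,7])
  i=5: ✗ (no rhs in [8,8])
  i=6: ✓ (rhs at j=9; lhs holds on [6,8])
  i=7: ✗ (no rhs in [10,10])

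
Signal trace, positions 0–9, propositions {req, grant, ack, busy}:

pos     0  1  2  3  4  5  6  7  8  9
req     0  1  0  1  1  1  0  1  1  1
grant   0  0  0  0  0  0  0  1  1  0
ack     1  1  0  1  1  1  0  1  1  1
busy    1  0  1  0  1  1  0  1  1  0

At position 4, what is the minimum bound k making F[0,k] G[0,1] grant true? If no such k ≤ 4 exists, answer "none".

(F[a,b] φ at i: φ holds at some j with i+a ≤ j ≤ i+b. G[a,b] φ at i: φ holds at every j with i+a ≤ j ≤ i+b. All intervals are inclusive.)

Scan j = 4,5,… for G[0,1] grant:
  j=4: fails
  j=5: fails
  j=6: fails
  j=7: holds
First hit at j=7, so smallest k = 7-4 = 3.

3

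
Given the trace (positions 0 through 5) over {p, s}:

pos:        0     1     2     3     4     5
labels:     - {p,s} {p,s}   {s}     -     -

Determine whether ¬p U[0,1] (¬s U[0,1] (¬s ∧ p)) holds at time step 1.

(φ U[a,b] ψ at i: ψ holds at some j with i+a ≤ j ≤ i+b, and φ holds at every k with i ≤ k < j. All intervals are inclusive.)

No

Need some j in [1,2] with (¬s U[0,1] (¬s ∧ p)), and ¬p at every k in [1,j-1].
  j=1: (¬s U[0,1] (¬s ∧ p)) — fails.
  j=2: (¬s U[0,1] (¬s ∧ p)) — fails.
No j in the window works → until fails.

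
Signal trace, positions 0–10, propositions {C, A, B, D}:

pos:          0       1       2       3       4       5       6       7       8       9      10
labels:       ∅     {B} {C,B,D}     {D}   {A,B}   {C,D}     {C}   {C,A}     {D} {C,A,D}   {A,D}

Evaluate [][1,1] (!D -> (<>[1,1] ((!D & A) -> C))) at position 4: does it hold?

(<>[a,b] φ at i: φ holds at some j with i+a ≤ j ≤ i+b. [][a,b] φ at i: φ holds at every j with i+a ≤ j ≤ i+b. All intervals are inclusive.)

True

Check (!D -> (<>[1,1] ((!D & A) -> C))) at every j in [5,5]:
  j=5: antecedent false → ✓
All positions satisfy it → formula holds.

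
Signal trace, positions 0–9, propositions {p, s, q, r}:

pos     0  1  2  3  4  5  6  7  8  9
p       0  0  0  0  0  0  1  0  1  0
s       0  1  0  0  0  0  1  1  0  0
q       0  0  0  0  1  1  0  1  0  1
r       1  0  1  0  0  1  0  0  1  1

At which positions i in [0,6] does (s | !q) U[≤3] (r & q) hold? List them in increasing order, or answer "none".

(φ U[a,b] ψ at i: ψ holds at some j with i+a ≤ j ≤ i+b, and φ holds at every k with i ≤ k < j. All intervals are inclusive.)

Evaluate at each i in [0,6]:
  i=0: ✗ (no rhs in [0,3])
  i=1: ✗ (no rhs in [1,4])
  i=2: ✗ (lhs fails at k=4 before rhs at j=5)
  i=3: ✗ (lhs fails at k=4 before rhs at j=5)
  i=4: ✗ (lhs fails at k=4 before rhs at j=5)
  i=5: ✓ (rhs at j=5)
  i=6: ✓ (rhs at j=9; lhs holds on [6,8])

5, 6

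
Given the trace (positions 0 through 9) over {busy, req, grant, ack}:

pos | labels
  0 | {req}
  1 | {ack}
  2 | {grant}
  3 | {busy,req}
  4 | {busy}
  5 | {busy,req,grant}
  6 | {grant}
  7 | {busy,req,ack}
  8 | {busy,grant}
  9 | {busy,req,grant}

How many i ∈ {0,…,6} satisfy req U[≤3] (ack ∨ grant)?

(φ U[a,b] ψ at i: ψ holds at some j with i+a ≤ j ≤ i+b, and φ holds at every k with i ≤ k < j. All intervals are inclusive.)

Evaluate at each i in [0,6]:
  i=0: ✓ (rhs at j=1; lhs holds on [0,0])
  i=1: ✓ (rhs at j=1)
  i=2: ✓ (rhs at j=2)
  i=3: ✗ (lhs fails at k=4 before rhs at j=5)
  i=4: ✗ (lhs fails at k=4 before rhs at j=5)
  i=5: ✓ (rhs at j=5)
  i=6: ✓ (rhs at j=6)
Positions where it holds: {0, 1, 2, 5, 6} → 5.

5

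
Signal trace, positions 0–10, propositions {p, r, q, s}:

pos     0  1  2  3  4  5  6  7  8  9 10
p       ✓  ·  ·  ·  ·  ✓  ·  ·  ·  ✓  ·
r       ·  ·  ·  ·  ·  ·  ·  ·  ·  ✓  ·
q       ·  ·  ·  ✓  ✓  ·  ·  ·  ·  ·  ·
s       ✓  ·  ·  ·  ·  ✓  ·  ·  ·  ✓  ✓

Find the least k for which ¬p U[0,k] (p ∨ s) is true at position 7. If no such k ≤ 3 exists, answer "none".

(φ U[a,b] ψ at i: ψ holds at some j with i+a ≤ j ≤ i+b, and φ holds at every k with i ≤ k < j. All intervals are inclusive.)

Need earliest j ≥ 7 with (p ∨ s), and ¬p at every k in [7,j-1].
  j=7: rhs fails.
  j=8: rhs fails.
  j=9: rhs holds; lhs holds on [7,8]. k = 2.

2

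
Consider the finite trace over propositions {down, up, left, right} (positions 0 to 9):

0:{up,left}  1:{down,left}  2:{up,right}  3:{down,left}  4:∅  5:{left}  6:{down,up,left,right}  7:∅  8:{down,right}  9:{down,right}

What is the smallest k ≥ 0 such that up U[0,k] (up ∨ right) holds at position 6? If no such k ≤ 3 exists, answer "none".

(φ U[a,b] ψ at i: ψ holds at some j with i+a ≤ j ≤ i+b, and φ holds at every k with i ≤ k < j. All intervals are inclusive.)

Need earliest j ≥ 6 with (up ∨ right), and up at every k in [6,j-1].
  j=6: rhs holds (empty prefix). k = 0.

0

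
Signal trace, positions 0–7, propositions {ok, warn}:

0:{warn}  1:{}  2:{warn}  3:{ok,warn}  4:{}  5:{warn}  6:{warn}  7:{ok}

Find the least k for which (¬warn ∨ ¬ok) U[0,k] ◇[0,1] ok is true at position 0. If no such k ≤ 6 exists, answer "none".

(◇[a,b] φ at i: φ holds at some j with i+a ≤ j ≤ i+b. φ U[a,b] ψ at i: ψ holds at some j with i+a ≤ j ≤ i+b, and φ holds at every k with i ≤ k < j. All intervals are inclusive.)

Need earliest j ≥ 0 with ◇[0,1] ok, and (¬warn ∨ ¬ok) at every k in [0,j-1].
  j=0: rhs fails.
  j=1: rhs fails.
  j=2: rhs holds; lhs holds on [0,1]. k = 2.

2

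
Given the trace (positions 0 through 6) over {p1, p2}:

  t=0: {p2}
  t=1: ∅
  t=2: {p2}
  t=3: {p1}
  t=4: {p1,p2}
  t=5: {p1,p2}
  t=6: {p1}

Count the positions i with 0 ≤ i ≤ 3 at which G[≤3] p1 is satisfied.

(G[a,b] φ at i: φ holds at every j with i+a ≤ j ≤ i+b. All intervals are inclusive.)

1

Evaluate at each i in [0,3]:
  i=0: ✗ (fails at j=0)
  i=1: ✗ (fails at j=1)
  i=2: ✗ (fails at j=2)
  i=3: ✓ (all of [3,6])
Positions where it holds: {3} → 1.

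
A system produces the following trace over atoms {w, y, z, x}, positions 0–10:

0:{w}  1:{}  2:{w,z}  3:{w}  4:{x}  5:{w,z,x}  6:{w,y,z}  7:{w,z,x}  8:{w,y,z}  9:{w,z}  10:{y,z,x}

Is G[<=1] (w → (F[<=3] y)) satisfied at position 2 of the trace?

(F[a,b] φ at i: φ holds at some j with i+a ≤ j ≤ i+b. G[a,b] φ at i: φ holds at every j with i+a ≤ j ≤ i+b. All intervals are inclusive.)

Does not hold

Check (w → (F[<=3] y)) at every j in [2,3]:
  j=2: antecedent true; consequent fails (none in [2,5]) → ✗
  j=3: antecedent true; consequent holds (witness at 6) → ✓
Fails at j=2 → formula fails.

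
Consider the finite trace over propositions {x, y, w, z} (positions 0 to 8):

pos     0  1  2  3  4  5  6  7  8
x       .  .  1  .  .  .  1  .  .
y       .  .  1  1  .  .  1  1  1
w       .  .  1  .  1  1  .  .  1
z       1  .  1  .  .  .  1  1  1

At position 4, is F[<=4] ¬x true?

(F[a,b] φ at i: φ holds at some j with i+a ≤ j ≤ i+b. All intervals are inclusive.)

Check ¬x at each j in [4,8]:
  j=4: true
  j=5: true
  j=6: false
  j=7: true
  j=8: true
Found at j=4 → formula holds.

Yes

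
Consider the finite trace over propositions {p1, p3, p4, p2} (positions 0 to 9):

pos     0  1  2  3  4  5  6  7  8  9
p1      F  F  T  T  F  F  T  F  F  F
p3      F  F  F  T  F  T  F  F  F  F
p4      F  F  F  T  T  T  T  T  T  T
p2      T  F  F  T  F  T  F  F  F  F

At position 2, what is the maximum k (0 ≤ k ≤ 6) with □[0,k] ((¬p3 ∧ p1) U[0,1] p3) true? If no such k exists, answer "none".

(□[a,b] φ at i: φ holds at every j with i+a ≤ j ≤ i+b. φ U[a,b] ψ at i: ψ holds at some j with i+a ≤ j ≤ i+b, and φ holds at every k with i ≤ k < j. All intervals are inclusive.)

1

((¬p3 ∧ p1) U[0,1] p3) must hold from j=2 onward; find where it first fails.
  j=2: holds
  j=3: holds
  j=4: fails
Holds on [2,3], so largest k = 1.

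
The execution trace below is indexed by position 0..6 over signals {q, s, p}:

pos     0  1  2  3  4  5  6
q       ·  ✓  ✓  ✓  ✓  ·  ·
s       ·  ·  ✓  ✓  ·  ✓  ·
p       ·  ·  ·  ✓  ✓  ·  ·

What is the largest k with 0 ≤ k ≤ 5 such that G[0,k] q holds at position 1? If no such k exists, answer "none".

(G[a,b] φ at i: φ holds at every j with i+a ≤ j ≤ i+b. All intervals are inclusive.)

3

q must hold from j=1 onward; find where it first fails.
  j=1: holds
  j=2: holds
  j=3: holds
  j=4: holds
  j=5: fails
Holds on [1,4], so largest k = 3.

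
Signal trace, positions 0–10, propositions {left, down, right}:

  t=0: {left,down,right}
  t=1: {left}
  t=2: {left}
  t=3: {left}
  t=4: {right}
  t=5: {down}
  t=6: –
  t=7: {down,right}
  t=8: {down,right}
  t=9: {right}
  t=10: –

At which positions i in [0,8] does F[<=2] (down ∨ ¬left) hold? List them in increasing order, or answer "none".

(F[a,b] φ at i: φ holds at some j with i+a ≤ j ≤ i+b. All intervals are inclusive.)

Evaluate at each i in [0,8]:
  i=0: ✓ (witness j=0)
  i=1: ✗ (none in [1,3])
  i=2: ✓ (witness j=4)
  i=3: ✓ (witness j=4)
  i=4: ✓ (witness j=4)
  i=5: ✓ (witness j=5)
  i=6: ✓ (witness j=6)
  i=7: ✓ (witness j=7)
  i=8: ✓ (witness j=8)

0, 2, 3, 4, 5, 6, 7, 8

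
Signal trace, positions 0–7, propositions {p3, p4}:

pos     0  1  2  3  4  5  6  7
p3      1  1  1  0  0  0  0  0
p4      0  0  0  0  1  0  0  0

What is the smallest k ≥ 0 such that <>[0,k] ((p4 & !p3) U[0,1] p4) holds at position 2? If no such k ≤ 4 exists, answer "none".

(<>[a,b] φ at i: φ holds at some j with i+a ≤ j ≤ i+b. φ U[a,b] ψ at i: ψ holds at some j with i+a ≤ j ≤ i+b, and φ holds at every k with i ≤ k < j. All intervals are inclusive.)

2

Scan j = 2,3,… for ((p4 & !p3) U[0,1] p4):
  j=2: fails
  j=3: fails
  j=4: holds
First hit at j=4, so smallest k = 4-2 = 2.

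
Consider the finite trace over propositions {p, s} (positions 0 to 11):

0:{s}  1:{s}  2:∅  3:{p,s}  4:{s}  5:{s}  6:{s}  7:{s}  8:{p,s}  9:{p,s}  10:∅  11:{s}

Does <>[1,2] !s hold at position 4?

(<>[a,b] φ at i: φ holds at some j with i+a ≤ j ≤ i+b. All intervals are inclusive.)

False

Check !s at each j in [5,6]:
  j=5: false
  j=6: false
No position in the window satisfies it → formula fails.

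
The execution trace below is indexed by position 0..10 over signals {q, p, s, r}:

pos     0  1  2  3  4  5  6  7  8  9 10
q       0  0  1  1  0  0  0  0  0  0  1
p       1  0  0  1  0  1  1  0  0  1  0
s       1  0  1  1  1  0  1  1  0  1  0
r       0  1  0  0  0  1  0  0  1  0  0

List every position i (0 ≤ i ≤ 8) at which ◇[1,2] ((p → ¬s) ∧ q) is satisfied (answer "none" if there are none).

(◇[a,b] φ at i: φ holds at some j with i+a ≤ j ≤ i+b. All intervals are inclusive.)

Evaluate at each i in [0,8]:
  i=0: ✓ (witness j=2)
  i=1: ✓ (witness j=2)
  i=2: ✗ (none in [3,4])
  i=3: ✗ (none in [4,5])
  i=4: ✗ (none in [5,6])
  i=5: ✗ (none in [6,7])
  i=6: ✗ (none in [7,8])
  i=7: ✗ (none in [8,9])
  i=8: ✓ (witness j=10)

0, 1, 8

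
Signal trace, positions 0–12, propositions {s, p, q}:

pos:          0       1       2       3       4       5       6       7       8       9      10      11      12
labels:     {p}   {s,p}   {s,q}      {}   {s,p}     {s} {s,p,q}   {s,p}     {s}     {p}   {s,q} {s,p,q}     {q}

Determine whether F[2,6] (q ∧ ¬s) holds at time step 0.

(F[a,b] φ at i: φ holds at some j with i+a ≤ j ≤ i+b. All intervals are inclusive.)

No

Check (q ∧ ¬s) at each j in [2,6]:
  j=2: false
  j=3: false
  j=4: false
  j=5: false
  j=6: false
No position in the window satisfies it → formula fails.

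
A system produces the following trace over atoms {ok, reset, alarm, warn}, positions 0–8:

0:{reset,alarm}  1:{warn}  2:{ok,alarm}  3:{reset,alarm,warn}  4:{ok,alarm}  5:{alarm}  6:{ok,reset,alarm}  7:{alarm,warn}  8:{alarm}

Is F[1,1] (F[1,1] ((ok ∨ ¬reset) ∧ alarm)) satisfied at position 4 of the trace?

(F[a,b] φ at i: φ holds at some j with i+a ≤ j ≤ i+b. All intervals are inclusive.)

Holds

Check F[1,1] ((ok ∨ ¬reset) ∧ alarm) at each j in [5,5]:
  j=5: holds (witness at 6)
Found at j=5 → formula holds.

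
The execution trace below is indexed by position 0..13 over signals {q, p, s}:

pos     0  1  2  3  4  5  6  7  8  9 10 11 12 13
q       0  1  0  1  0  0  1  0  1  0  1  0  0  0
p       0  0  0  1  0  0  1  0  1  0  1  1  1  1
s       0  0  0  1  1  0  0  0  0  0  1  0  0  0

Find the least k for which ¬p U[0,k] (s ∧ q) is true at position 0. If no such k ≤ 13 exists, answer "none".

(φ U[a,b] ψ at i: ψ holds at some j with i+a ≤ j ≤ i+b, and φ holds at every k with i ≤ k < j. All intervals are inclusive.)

Need earliest j ≥ 0 with (s ∧ q), and ¬p at every k in [0,j-1].
  j=0: rhs fails.
  j=1: rhs fails.
  j=2: rhs fails.
  j=3: rhs holds; lhs holds on [0,2]. k = 3.

3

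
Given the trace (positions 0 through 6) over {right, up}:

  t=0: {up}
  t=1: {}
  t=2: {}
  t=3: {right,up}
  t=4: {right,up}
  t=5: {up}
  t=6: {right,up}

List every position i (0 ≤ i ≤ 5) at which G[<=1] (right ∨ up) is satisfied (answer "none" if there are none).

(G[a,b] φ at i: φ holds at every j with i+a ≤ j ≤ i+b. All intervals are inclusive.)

3, 4, 5

Evaluate at each i in [0,5]:
  i=0: ✗ (fails at j=1)
  i=1: ✗ (fails at j=1)
  i=2: ✗ (fails at j=2)
  i=3: ✓ (all of [3,4])
  i=4: ✓ (all of [4,5])
  i=5: ✓ (all of [5,6])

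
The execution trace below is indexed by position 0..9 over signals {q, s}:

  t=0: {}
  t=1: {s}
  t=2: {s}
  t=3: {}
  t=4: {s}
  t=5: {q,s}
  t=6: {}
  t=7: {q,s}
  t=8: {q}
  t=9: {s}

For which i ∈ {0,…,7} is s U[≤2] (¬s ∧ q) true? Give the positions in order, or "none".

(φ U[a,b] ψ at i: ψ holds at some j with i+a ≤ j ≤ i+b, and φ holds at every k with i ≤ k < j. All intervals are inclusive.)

Evaluate at each i in [0,7]:
  i=0: ✗ (no rhs in [0,2])
  i=1: ✗ (no rhs in [1,3])
  i=2: ✗ (no rhs in [2,4])
  i=3: ✗ (no rhs in [3,5])
  i=4: ✗ (no rhs in [4,6])
  i=5: ✗ (no rhs in [5,7])
  i=6: ✗ (lhs fails at k=6 before rhs at j=8)
  i=7: ✓ (rhs at j=8; lhs holds on [7,7])

7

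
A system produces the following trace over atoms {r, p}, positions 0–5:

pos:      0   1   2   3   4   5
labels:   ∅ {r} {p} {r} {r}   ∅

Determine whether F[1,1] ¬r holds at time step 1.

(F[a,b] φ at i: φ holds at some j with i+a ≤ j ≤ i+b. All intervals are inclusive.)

Check ¬r at each j in [2,2]:
  j=2: true
Found at j=2 → formula holds.

Yes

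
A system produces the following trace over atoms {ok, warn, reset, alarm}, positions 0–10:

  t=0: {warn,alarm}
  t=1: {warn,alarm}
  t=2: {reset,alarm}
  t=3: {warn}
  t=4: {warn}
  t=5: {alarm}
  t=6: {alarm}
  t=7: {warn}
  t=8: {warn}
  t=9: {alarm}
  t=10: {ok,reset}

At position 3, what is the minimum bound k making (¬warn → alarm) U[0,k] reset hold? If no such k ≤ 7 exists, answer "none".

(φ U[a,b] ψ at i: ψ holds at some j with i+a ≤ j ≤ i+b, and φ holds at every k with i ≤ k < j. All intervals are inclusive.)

7

Need earliest j ≥ 3 with reset, and (¬warn → alarm) at every k in [3,j-1].
  j=3: rhs fails.
  j=4: rhs fails.
  j=5: rhs fails.
  j=6: rhs fails.
  j=7: rhs fails.
  j=8: rhs fails.
  j=9: rhs fails.
  j=10: rhs holds; lhs holds on [3,9]. k = 7.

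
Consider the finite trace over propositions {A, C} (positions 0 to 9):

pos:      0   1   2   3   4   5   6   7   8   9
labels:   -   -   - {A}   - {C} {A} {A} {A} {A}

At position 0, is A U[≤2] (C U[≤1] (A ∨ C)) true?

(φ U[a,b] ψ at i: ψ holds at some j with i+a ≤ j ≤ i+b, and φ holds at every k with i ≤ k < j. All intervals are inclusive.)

Need some j in [0,2] with (C U[≤1] (A ∨ C)), and A at every k in [0,j-1].
  j=0: (C U[≤1] (A ∨ C)) — fails.
  j=1: (C U[≤1] (A ∨ C)) — fails.
  j=2: (C U[≤1] (A ∨ C)) — fails.
No j in the window works → until fails.

False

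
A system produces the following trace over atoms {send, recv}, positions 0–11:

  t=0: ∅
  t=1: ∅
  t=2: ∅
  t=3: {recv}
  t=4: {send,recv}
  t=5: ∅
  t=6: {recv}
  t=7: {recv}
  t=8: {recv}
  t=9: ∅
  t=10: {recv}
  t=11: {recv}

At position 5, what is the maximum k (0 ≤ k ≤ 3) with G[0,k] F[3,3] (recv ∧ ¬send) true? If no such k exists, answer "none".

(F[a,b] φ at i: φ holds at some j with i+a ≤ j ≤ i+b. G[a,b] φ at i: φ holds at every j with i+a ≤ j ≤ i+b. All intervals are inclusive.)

0

F[3,3] (recv ∧ ¬send) must hold from j=5 onward; find where it first fails.
  j=5: holds
  j=6: fails
Holds on [5,5], so largest k = 0.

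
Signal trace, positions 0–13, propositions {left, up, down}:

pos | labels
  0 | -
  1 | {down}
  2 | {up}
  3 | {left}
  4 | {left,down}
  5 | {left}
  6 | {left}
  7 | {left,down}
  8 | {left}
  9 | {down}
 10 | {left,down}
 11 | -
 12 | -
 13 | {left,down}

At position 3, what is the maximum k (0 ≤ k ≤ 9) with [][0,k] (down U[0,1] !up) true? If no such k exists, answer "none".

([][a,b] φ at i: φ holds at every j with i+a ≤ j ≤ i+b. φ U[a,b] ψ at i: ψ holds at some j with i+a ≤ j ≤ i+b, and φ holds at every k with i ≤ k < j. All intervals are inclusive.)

9

(down U[0,1] !up) must hold from j=3 onward; find where it first fails.
  j=3: holds
  j=4: holds
  j=5: holds
  j=6: holds
  j=7: holds
  j=8: holds
  j=9: holds
  j=10: holds
  j=11: holds
  j=12: holds
Holds through j=12; largest k = 9.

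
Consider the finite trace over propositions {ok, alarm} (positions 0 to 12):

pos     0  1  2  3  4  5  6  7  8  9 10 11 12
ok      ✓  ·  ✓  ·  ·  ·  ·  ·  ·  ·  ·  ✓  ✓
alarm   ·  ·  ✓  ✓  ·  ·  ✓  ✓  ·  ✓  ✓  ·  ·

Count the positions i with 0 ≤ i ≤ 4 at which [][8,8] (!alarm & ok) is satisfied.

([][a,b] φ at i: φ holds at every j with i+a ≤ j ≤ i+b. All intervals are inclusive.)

Evaluate at each i in [0,4]:
  i=0: ✗ (fails at j=8)
  i=1: ✗ (fails at j=9)
  i=2: ✗ (fails at j=10)
  i=3: ✓ (all of [11,11])
  i=4: ✓ (all of [12,12])
Positions where it holds: {3, 4} → 2.

2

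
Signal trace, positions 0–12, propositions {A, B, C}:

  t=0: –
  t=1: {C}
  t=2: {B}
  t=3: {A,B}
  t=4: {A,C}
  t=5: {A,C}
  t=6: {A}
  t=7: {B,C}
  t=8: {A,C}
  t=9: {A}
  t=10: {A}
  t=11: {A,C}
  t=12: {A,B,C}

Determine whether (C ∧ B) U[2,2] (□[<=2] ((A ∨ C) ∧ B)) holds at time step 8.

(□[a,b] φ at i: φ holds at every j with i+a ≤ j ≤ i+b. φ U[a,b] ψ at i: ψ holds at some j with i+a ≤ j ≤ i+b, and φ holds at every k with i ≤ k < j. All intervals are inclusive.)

False

Need some j in [10,10] with □[<=2] ((A ∨ C) ∧ B), and (C ∧ B) at every k in [8,j-1].
  j=10: □[<=2] ((A ∨ C) ∧ B) — fails at 10.
No j in the window works → until fails.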